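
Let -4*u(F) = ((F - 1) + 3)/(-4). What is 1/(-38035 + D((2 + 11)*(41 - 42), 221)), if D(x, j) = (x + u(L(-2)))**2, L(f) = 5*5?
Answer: -256/9704199 ≈ -2.6380e-5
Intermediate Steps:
L(f) = 25
u(F) = 1/8 + F/16 (u(F) = -((F - 1) + 3)/(4*(-4)) = -((-1 + F) + 3)*(-1)/(4*4) = -(2 + F)*(-1)/(4*4) = -(-1/2 - F/4)/4 = 1/8 + F/16)
D(x, j) = (27/16 + x)**2 (D(x, j) = (x + (1/8 + (1/16)*25))**2 = (x + (1/8 + 25/16))**2 = (x + 27/16)**2 = (27/16 + x)**2)
1/(-38035 + D((2 + 11)*(41 - 42), 221)) = 1/(-38035 + (27 + 16*((2 + 11)*(41 - 42)))**2/256) = 1/(-38035 + (27 + 16*(13*(-1)))**2/256) = 1/(-38035 + (27 + 16*(-13))**2/256) = 1/(-38035 + (27 - 208)**2/256) = 1/(-38035 + (1/256)*(-181)**2) = 1/(-38035 + (1/256)*32761) = 1/(-38035 + 32761/256) = 1/(-9704199/256) = -256/9704199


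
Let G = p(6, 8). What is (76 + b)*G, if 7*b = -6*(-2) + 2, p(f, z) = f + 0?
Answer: 468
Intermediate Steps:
p(f, z) = f
G = 6
b = 2 (b = (-6*(-2) + 2)/7 = (12 + 2)/7 = (⅐)*14 = 2)
(76 + b)*G = (76 + 2)*6 = 78*6 = 468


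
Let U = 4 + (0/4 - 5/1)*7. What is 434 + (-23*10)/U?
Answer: 13684/31 ≈ 441.42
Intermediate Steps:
U = -31 (U = 4 + (0*(¼) - 5*1)*7 = 4 + (0 - 5)*7 = 4 - 5*7 = 4 - 35 = -31)
434 + (-23*10)/U = 434 - 23*10/(-31) = 434 - 230*(-1/31) = 434 + 230/31 = 13684/31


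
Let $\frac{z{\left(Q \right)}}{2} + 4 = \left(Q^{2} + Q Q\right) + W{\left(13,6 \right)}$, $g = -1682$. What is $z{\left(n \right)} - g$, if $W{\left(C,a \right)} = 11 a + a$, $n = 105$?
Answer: $45918$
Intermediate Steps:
$W{\left(C,a \right)} = 12 a$
$z{\left(Q \right)} = 136 + 4 Q^{2}$ ($z{\left(Q \right)} = -8 + 2 \left(\left(Q^{2} + Q Q\right) + 12 \cdot 6\right) = -8 + 2 \left(\left(Q^{2} + Q^{2}\right) + 72\right) = -8 + 2 \left(2 Q^{2} + 72\right) = -8 + 2 \left(72 + 2 Q^{2}\right) = -8 + \left(144 + 4 Q^{2}\right) = 136 + 4 Q^{2}$)
$z{\left(n \right)} - g = \left(136 + 4 \cdot 105^{2}\right) - -1682 = \left(136 + 4 \cdot 11025\right) + 1682 = \left(136 + 44100\right) + 1682 = 44236 + 1682 = 45918$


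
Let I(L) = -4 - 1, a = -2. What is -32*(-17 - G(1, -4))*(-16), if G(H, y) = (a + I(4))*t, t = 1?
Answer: -5120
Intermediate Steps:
I(L) = -5
G(H, y) = -7 (G(H, y) = (-2 - 5)*1 = -7*1 = -7)
-32*(-17 - G(1, -4))*(-16) = -32*(-17 - 1*(-7))*(-16) = -32*(-17 + 7)*(-16) = -32*(-10)*(-16) = 320*(-16) = -5120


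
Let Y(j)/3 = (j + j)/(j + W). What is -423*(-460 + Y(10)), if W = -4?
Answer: 190350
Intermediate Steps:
Y(j) = 6*j/(-4 + j) (Y(j) = 3*((j + j)/(j - 4)) = 3*((2*j)/(-4 + j)) = 3*(2*j/(-4 + j)) = 6*j/(-4 + j))
-423*(-460 + Y(10)) = -423*(-460 + 6*10/(-4 + 10)) = -423*(-460 + 6*10/6) = -423*(-460 + 6*10*(⅙)) = -423*(-460 + 10) = -423*(-450) = 190350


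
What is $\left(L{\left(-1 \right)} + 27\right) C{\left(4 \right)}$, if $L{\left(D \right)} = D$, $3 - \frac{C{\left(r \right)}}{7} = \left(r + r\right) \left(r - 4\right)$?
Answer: $546$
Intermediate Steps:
$C{\left(r \right)} = 21 - 14 r \left(-4 + r\right)$ ($C{\left(r \right)} = 21 - 7 \left(r + r\right) \left(r - 4\right) = 21 - 7 \cdot 2 r \left(-4 + r\right) = 21 - 14 r \left(-4 + r\right)$)
$\left(L{\left(-1 \right)} + 27\right) C{\left(4 \right)} = \left(-1 + 27\right) \left(21 - 14 \cdot 4^{2} + 56 \cdot 4\right) = 26 \left(21 - 224 + 224\right) = 26 \cdot 21 = 546$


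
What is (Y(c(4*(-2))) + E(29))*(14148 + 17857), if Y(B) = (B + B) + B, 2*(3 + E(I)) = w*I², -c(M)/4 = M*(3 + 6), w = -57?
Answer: -1479111075/2 ≈ -7.3956e+8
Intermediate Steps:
c(M) = -36*M (c(M) = -4*M*(3 + 6) = -4*M*9 = -36*M)
E(I) = -3 - 57*I²/2 (E(I) = -3 + (-57*I²)/2 = -3 - 57*I²/2)
Y(B) = 3*B (Y(B) = 2*B + B = 3*B)
(Y(c(4*(-2))) + E(29))*(14148 + 17857) = (3*(-144*(-2)) + (-3 - 57/2*29²))*(14148 + 17857) = (3*(-36*(-8)) + (-3 - 57/2*841))*32005 = (3*288 + (-3 - 47937/2))*32005 = (864 - 47943/2)*32005 = -46215/2*32005 = -1479111075/2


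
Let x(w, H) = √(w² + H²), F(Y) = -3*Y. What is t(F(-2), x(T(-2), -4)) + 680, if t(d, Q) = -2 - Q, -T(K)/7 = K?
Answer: 678 - 2*√53 ≈ 663.44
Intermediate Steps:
T(K) = -7*K
x(w, H) = √(H² + w²)
t(F(-2), x(T(-2), -4)) + 680 = (-2 - √((-4)² + (-7*(-2))²)) + 680 = (-2 - √(16 + 14²)) + 680 = (-2 - √(16 + 196)) + 680 = (-2 - √212) + 680 = (-2 - 2*√53) + 680 = 678 - 2*√53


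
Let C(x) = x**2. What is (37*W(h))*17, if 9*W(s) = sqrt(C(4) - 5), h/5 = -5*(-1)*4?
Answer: 629*sqrt(11)/9 ≈ 231.80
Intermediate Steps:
h = 100 (h = 5*(-5*(-1)*4) = 5*(5*4) = 5*20 = 100)
W(s) = sqrt(11)/9 (W(s) = sqrt(4**2 - 5)/9 = sqrt(16 - 5)/9 = sqrt(11)/9)
(37*W(h))*17 = (37*(sqrt(11)/9))*17 = (37*sqrt(11)/9)*17 = 629*sqrt(11)/9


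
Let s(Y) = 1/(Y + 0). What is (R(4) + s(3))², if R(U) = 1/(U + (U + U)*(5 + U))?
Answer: 6241/51984 ≈ 0.12006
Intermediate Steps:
s(Y) = 1/Y
R(U) = 1/(U + 2*U*(5 + U)) (R(U) = 1/(U + (2*U)*(5 + U)) = 1/(U + 2*U*(5 + U)))
(R(4) + s(3))² = (1/(4*(11 + 2*4)) + 1/3)² = (1/(4*(11 + 8)) + ⅓)² = ((¼)/19 + ⅓)² = ((¼)*(1/19) + ⅓)² = (1/76 + ⅓)² = (79/228)² = 6241/51984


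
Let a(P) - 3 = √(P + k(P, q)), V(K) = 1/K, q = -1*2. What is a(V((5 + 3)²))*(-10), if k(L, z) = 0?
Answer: -125/4 ≈ -31.250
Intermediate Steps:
q = -2
a(P) = 3 + √P (a(P) = 3 + √(P + 0) = 3 + √P)
a(V((5 + 3)²))*(-10) = (3 + √(1/((5 + 3)²)))*(-10) = (3 + √(1/(8²)))*(-10) = (3 + √(1/64))*(-10) = (3 + ⅛)*(-10) = (25/8)*(-10) = -125/4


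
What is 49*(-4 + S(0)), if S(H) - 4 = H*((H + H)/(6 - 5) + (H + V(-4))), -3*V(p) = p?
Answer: 0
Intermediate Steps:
V(p) = -p/3
S(H) = 4 + H*(4/3 + 3*H) (S(H) = 4 + H*((H + H)/(6 - 5) + (H - ⅓*(-4))) = 4 + H*((2*H)/1 + (H + 4/3)) = 4 + H*((2*H)*1 + (4/3 + H)) = 4 + H*(2*H + (4/3 + H)) = 4 + H*(4/3 + 3*H))
49*(-4 + S(0)) = 49*(-4 + (4 + 3*0² + (4/3)*0)) = 49*(-4 + (4 + 3*0 + 0)) = 49*(-4 + (4 + 0 + 0)) = 49*(-4 + 4) = 49*0 = 0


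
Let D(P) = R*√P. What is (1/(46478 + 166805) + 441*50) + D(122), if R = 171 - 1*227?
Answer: 4702890151/213283 - 56*√122 ≈ 21431.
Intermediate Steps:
R = -56 (R = 171 - 227 = -56)
D(P) = -56*√P
(1/(46478 + 166805) + 441*50) + D(122) = (1/(46478 + 166805) + 441*50) - 56*√122 = (1/213283 + 22050) - 56*√122 = 4702890151/213283 - 56*√122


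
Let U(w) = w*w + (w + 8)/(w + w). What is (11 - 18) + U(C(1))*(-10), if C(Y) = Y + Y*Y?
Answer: -72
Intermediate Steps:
C(Y) = Y + Y**2
U(w) = w**2 + (8 + w)/(2*w) (U(w) = w**2 + (8 + w)/((2*w)) = w**2 + (8 + w)*(1/(2*w)) = w**2 + (8 + w)/(2*w))
(11 - 18) + U(C(1))*(-10) = (11 - 18) + ((4 + (1*(1 + 1))**3 + (1*(1 + 1))/2)/((1*(1 + 1))))*(-10) = -7 + ((4 + (1*2)**3 + (1*2)/2)/((1*2)))*(-10) = -7 + ((4 + 2**3 + (1/2)*2)/2)*(-10) = -7 + ((4 + 8 + 1)/2)*(-10) = -7 + ((1/2)*13)*(-10) = -7 + (13/2)*(-10) = -7 - 65 = -72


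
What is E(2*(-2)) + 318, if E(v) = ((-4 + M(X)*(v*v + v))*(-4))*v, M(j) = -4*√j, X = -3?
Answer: 254 - 768*I*√3 ≈ 254.0 - 1330.2*I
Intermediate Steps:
E(v) = v*(16 + 16*I*√3*(v + v²)) (E(v) = ((-4 + (-4*I*√3)*(v*v + v))*(-4))*v = ((-4 + (-4*I*√3)*(v² + v))*(-4))*v = ((-4 + (-4*I*√3)*(v + v²))*(-4))*v = ((-4 - 4*I*√3*(v + v²))*(-4))*v = (16 + 16*I*√3*(v + v²))*v = v*(16 + 16*I*√3*(v + v²)))
E(2*(-2)) + 318 = 16*(2*(-2))*(1 + I*(2*(-2))*√3 + I*√3*(2*(-2))²) + 318 = 16*(-4)*(1 + I*(-4)*√3 + I*√3*(-4)²) + 318 = 16*(-4)*(1 - 4*I*√3 + I*√3*16) + 318 = 16*(-4)*(1 - 4*I*√3 + 16*I*√3) + 318 = 16*(-4)*(1 + 12*I*√3) + 318 = (-64 - 768*I*√3) + 318 = 254 - 768*I*√3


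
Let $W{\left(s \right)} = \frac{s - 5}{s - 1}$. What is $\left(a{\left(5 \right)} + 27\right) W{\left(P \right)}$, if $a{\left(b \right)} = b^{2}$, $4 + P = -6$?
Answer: $\frac{780}{11} \approx 70.909$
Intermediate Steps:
$P = -10$ ($P = -4 - 6 = -10$)
$W{\left(s \right)} = \frac{-5 + s}{-1 + s}$
$\left(a{\left(5 \right)} + 27\right) W{\left(P \right)} = \left(5^{2} + 27\right) \frac{-5 - 10}{-1 - 10} = \left(25 + 27\right) \frac{1}{-11} \left(-15\right) = 52 \left(\left(- \frac{1}{11}\right) \left(-15\right)\right) = 52 \cdot \frac{15}{11} = \frac{780}{11}$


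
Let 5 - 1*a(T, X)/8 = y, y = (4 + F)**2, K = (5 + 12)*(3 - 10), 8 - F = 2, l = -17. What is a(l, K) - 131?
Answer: -891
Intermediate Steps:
F = 6 (F = 8 - 1*2 = 8 - 2 = 6)
K = -119 (K = 17*(-7) = -119)
y = 100 (y = (4 + 6)**2 = 10**2 = 100)
a(T, X) = -760 (a(T, X) = 40 - 8*100 = 40 - 800 = -760)
a(l, K) - 131 = -760 - 131 = -891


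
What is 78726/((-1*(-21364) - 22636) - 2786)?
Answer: -39363/2029 ≈ -19.400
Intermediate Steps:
78726/((-1*(-21364) - 22636) - 2786) = 78726/((21364 - 22636) - 2786) = 78726/(-1272 - 2786) = 78726/(-4058) = 78726*(-1/4058) = -39363/2029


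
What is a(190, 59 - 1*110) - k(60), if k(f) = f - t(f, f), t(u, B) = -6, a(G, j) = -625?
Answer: -691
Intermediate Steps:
k(f) = 6 + f (k(f) = f - 1*(-6) = f + 6 = 6 + f)
a(190, 59 - 1*110) - k(60) = -625 - (6 + 60) = -625 - 1*66 = -625 - 66 = -691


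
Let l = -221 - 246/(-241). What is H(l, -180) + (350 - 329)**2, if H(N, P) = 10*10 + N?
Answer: 77366/241 ≈ 321.02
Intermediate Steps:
l = -53015/241 (l = -221 - 246*(-1)/241 = -221 - 1*(-246/241) = -221 + 246/241 = -53015/241 ≈ -219.98)
H(N, P) = 100 + N
H(l, -180) + (350 - 329)**2 = (100 - 53015/241) + (350 - 329)**2 = -28915/241 + 21**2 = -28915/241 + 441 = 77366/241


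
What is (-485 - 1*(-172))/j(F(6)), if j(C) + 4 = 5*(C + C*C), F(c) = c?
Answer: -313/206 ≈ -1.5194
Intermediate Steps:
j(C) = -4 + 5*C + 5*C² (j(C) = -4 + 5*(C + C*C) = -4 + 5*(C + C²) = -4 + (5*C + 5*C²) = -4 + 5*C + 5*C²)
(-485 - 1*(-172))/j(F(6)) = (-485 - 1*(-172))/(-4 + 5*6 + 5*6²) = (-485 + 172)/(-4 + 30 + 5*36) = -313/(-4 + 30 + 180) = -313/206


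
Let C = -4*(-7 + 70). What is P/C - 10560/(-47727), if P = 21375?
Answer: -37685315/445452 ≈ -84.600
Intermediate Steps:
C = -252 (C = -4*63 = -252)
P/C - 10560/(-47727) = 21375/(-252) - 10560/(-47727) = 21375*(-1/252) - 10560*(-1/47727) = -2375/28 + 3520/15909 = -37685315/445452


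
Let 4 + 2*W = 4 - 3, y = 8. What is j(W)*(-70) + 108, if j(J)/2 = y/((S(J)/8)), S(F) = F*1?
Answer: 18244/3 ≈ 6081.3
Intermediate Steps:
S(F) = F
W = -3/2 (W = -2 + (4 - 3)/2 = -2 + (½)*1 = -2 + ½ = -3/2 ≈ -1.5000)
j(J) = 128/J (j(J) = 2*(8/((J/8))) = 2*(8*(8/J)) = 2*(64/J) = 128/J)
j(W)*(-70) + 108 = (128/(-3/2))*(-70) + 108 = (128*(-⅔))*(-70) + 108 = -256/3*(-70) + 108 = 17920/3 + 108 = 18244/3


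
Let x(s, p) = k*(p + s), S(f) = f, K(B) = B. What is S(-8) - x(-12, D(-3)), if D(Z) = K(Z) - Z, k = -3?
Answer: -44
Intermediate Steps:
D(Z) = 0 (D(Z) = Z - Z = 0)
x(s, p) = -3*p - 3*s (x(s, p) = -3*(p + s) = -3*p - 3*s)
S(-8) - x(-12, D(-3)) = -8 - (-3*0 - 3*(-12)) = -8 - (0 + 36) = -8 - 1*36 = -8 - 36 = -44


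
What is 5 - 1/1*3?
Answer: 2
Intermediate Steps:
5 - 1/1*3 = 5 - 1*1*3 = 5 - 1*3 = 5 - 3 = 2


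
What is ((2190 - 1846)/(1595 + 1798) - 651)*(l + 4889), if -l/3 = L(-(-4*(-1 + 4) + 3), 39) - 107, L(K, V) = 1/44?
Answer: -506269685263/149292 ≈ -3.3911e+6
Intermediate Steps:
L(K, V) = 1/44
l = 14121/44 (l = -3*(1/44 - 107) = -3*(-4707/44) = 14121/44 ≈ 320.93)
((2190 - 1846)/(1595 + 1798) - 651)*(l + 4889) = ((2190 - 1846)/(1595 + 1798) - 651)*(14121/44 + 4889) = (344/3393 - 651)*(229237/44) = -2208499/3393*229237/44 = -506269685263/149292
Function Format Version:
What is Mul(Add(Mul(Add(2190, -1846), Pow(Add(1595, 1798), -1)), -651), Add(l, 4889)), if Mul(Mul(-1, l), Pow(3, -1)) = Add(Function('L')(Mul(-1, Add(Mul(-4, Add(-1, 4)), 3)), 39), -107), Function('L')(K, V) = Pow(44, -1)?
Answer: Rational(-506269685263, 149292) ≈ -3.3911e+6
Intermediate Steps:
Function('L')(K, V) = Rational(1, 44)
l = Rational(14121, 44) (l = Mul(-3, Add(Rational(1, 44), -107)) = Mul(-3, Rational(-4707, 44)) = Rational(14121, 44) ≈ 320.93)
Mul(Add(Mul(Add(2190, -1846), Pow(Add(1595, 1798), -1)), -651), Add(l, 4889)) = Mul(Add(Mul(Add(2190, -1846), Pow(Add(1595, 1798), -1)), -651), Add(Rational(14121, 44), 4889)) = Mul(Add(Mul(344, Pow(3393, -1)), -651), Rational(229237, 44)) = Mul(Add(Mul(344, Rational(1, 3393)), -651), Rational(229237, 44)) = Mul(Add(Rational(344, 3393), -651), Rational(229237, 44)) = Mul(Rational(-2208499, 3393), Rational(229237, 44)) = Rational(-506269685263, 149292)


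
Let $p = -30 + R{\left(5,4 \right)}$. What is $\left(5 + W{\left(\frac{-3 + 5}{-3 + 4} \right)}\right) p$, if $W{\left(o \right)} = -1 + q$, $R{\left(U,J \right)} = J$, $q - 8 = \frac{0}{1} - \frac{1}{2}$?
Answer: $-299$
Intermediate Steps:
$q = \frac{15}{2}$ ($q = 8 + \left(\frac{0}{1} - \frac{1}{2}\right) = 8 + \left(0 \cdot 1 - \frac{1}{2}\right) = 8 + \left(0 - \frac{1}{2}\right) = 8 - \frac{1}{2} = \frac{15}{2} \approx 7.5$)
$W{\left(o \right)} = \frac{13}{2}$ ($W{\left(o \right)} = -1 + \frac{15}{2} = \frac{13}{2}$)
$p = -26$ ($p = -30 + 4 = -26$)
$\left(5 + W{\left(\frac{-3 + 5}{-3 + 4} \right)}\right) p = \left(5 + \frac{13}{2}\right) \left(-26\right) = \frac{23}{2} \left(-26\right) = -299$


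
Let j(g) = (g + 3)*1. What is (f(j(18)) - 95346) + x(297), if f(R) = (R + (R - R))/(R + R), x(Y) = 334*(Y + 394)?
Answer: 270897/2 ≈ 1.3545e+5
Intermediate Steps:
j(g) = 3 + g (j(g) = (3 + g)*1 = 3 + g)
x(Y) = 131596 + 334*Y (x(Y) = 334*(394 + Y) = 131596 + 334*Y)
f(R) = ½ (f(R) = (R + 0)/((2*R)) = R*(1/(2*R)) = ½)
(f(j(18)) - 95346) + x(297) = (½ - 95346) + (131596 + 334*297) = -190691/2 + (131596 + 99198) = -190691/2 + 230794 = 270897/2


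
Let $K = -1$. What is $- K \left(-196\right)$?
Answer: $-196$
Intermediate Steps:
$- K \left(-196\right) = - \left(-1\right) \left(-196\right) = \left(-1\right) 196 = -196$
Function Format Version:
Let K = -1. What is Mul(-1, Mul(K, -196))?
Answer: -196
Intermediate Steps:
Mul(-1, Mul(K, -196)) = Mul(-1, Mul(-1, -196)) = Mul(-1, 196) = -196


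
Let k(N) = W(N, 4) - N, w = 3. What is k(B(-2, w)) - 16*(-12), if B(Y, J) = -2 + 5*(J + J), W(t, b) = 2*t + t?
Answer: 248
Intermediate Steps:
W(t, b) = 3*t
B(Y, J) = -2 + 10*J (B(Y, J) = -2 + 5*(2*J) = -2 + 10*J)
k(N) = 2*N (k(N) = 3*N - N = 2*N)
k(B(-2, w)) - 16*(-12) = 2*(-2 + 10*3) - 16*(-12) = 2*(-2 + 30) + 192 = 2*28 + 192 = 56 + 192 = 248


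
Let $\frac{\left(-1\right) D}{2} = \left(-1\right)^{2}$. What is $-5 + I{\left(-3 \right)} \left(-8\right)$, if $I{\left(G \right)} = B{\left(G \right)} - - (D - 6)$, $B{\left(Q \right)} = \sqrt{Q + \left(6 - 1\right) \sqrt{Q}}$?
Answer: $59 - 8 \sqrt{-3 + 5 i \sqrt{3}} \approx 44.954 - 19.73 i$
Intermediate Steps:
$B{\left(Q \right)} = \sqrt{Q + 5 \sqrt{Q}}$ ($B{\left(Q \right)} = \sqrt{Q + \left(6 - 1\right) \sqrt{Q}} = \sqrt{Q + 5 \sqrt{Q}}$)
$D = -2$ ($D = - 2 \left(-1\right)^{2} = \left(-2\right) 1 = -2$)
$I{\left(G \right)} = -8 + \sqrt{G + 5 \sqrt{G}}$ ($I{\left(G \right)} = \sqrt{G + 5 \sqrt{G}} - - (-2 - 6) = \sqrt{G + 5 \sqrt{G}} - \left(-1\right) \left(-8\right) = \sqrt{G + 5 \sqrt{G}} - 8 = -8 + \sqrt{G + 5 \sqrt{G}}$)
$-5 + I{\left(-3 \right)} \left(-8\right) = -5 + \left(-8 + \sqrt{-3 + 5 \sqrt{-3}}\right) \left(-8\right) = -5 + \left(-8 + \sqrt{-3 + 5 i \sqrt{3}}\right) \left(-8\right) = -5 + \left(64 - 8 \sqrt{-3 + 5 i \sqrt{3}}\right) = 59 - 8 \sqrt{-3 + 5 i \sqrt{3}}$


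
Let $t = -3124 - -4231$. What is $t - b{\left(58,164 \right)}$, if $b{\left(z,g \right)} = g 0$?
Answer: $1107$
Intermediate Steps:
$b{\left(z,g \right)} = 0$
$t = 1107$ ($t = -3124 + 4231 = 1107$)
$t - b{\left(58,164 \right)} = 1107 - 0 = 1107 + 0 = 1107$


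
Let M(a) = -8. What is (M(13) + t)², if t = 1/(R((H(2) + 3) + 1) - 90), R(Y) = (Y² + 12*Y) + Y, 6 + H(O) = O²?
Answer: 231361/3600 ≈ 64.267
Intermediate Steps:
H(O) = -6 + O²
R(Y) = Y² + 13*Y
t = -1/60 (t = 1/((((-6 + 2²) + 3) + 1)*(13 + (((-6 + 2²) + 3) + 1)) - 90) = 1/((((-6 + 4) + 3) + 1)*(13 + (((-6 + 4) + 3) + 1)) - 90) = 1/(((-2 + 3) + 1)*(13 + ((-2 + 3) + 1)) - 90) = 1/((1 + 1)*(13 + (1 + 1)) - 90) = 1/(2*(13 + 2) - 90) = 1/(2*15 - 90) = 1/(30 - 90) = 1/(-60) = -1/60 ≈ -0.016667)
(M(13) + t)² = (-8 - 1/60)² = (-481/60)² = 231361/3600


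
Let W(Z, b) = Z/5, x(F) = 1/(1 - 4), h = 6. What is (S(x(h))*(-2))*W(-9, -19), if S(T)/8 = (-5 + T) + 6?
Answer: 96/5 ≈ 19.200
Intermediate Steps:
x(F) = -1/3 (x(F) = 1/(-3) = -1/3)
W(Z, b) = Z/5 (W(Z, b) = Z*(1/5) = Z/5)
S(T) = 8 + 8*T (S(T) = 8*((-5 + T) + 6) = 8*(1 + T) = 8 + 8*T)
(S(x(h))*(-2))*W(-9, -19) = ((8 + 8*(-1/3))*(-2))*((1/5)*(-9)) = ((8 - 8/3)*(-2))*(-9/5) = ((16/3)*(-2))*(-9/5) = -32/3*(-9/5) = 96/5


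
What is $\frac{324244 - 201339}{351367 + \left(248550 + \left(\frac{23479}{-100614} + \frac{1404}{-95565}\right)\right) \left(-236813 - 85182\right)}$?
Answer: $- \frac{78783554541570}{51301087964676628199} \approx -1.5357 \cdot 10^{-6}$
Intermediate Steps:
$\frac{324244 - 201339}{351367 + \left(248550 + \left(\frac{23479}{-100614} + \frac{1404}{-95565}\right)\right) \left(-236813 - 85182\right)} = \frac{122905}{351367 + \left(248550 + \left(23479 \left(- \frac{1}{100614}\right) + 1404 \left(- \frac{1}{95565}\right)\right)\right) \left(-321995\right)} = \frac{122905}{351367 + \left(248550 - \frac{795010897}{3205058970}\right) \left(-321995\right)} = \frac{122905}{351367 + \frac{796616611982603}{3205058970} \left(-321995\right)} = \frac{122905}{351367 - \frac{51301313195067650597}{641011794}} = \frac{122905}{- \frac{51301087964676628199}{641011794}} = 122905 \left(- \frac{641011794}{51301087964676628199}\right) = - \frac{78783554541570}{51301087964676628199}$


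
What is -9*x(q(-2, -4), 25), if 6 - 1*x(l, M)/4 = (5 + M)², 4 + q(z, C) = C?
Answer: 32184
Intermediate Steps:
q(z, C) = -4 + C
x(l, M) = 24 - 4*(5 + M)²
-9*x(q(-2, -4), 25) = -9*(24 - 4*(5 + 25)²) = -9*(24 - 4*30²) = -9*(24 - 4*900) = -9*(24 - 3600) = -9*(-3576) = 32184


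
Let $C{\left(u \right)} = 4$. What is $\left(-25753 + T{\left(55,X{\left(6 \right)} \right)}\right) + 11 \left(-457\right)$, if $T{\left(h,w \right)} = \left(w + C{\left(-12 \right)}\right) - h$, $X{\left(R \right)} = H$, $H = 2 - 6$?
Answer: $-30835$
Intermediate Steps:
$H = -4$ ($H = 2 - 6 = -4$)
$X{\left(R \right)} = -4$
$T{\left(h,w \right)} = 4 + w - h$ ($T{\left(h,w \right)} = \left(w + 4\right) - h = \left(4 + w\right) - h = 4 + w - h$)
$\left(-25753 + T{\left(55,X{\left(6 \right)} \right)}\right) + 11 \left(-457\right) = \left(-25753 - 55\right) + 11 \left(-457\right) = \left(-25753 - 55\right) - 5027 = -25808 - 5027 = -30835$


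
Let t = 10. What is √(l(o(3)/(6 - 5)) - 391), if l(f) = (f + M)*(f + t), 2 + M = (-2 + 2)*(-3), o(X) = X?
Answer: 3*I*√42 ≈ 19.442*I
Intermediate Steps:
M = -2 (M = -2 + (-2 + 2)*(-3) = -2 + 0*(-3) = -2 + 0 = -2)
l(f) = (-2 + f)*(10 + f) (l(f) = (f - 2)*(f + 10) = (-2 + f)*(10 + f))
√(l(o(3)/(6 - 5)) - 391) = √((-20 + (3/(6 - 5))² + 8*(3/(6 - 5))) - 391) = √((-20 + (3/1)² + 8*(3/1)) - 391) = √((-20 + (3*1)² + 8*(3*1)) - 391) = √((-20 + 3² + 8*3) - 391) = √((-20 + 9 + 24) - 391) = √(13 - 391) = √(-378) = 3*I*√42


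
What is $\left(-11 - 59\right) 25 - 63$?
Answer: $-1813$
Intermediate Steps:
$\left(-11 - 59\right) 25 - 63 = \left(-70\right) 25 - 63 = -1750 - 63 = -1813$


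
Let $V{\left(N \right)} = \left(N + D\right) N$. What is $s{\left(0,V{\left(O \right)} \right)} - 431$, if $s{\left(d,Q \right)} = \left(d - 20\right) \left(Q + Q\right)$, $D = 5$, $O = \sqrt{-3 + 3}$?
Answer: $-431$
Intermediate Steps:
$O = 0$ ($O = \sqrt{0} = 0$)
$V{\left(N \right)} = N \left(5 + N\right)$ ($V{\left(N \right)} = \left(N + 5\right) N = \left(5 + N\right) N = N \left(5 + N\right)$)
$s{\left(d,Q \right)} = 2 Q \left(-20 + d\right)$ ($s{\left(d,Q \right)} = \left(-20 + d\right) 2 Q = 2 Q \left(-20 + d\right)$)
$s{\left(0,V{\left(O \right)} \right)} - 431 = 2 \cdot 0 \left(5 + 0\right) \left(-20 + 0\right) - 431 = 2 \cdot 0 \cdot 5 \left(-20\right) - 431 = 2 \cdot 0 \left(-20\right) - 431 = 0 - 431 = -431$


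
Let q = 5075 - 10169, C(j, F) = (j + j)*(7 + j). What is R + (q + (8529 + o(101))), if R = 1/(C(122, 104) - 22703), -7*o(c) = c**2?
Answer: 121453419/61411 ≈ 1977.7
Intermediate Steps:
o(c) = -c**2/7
C(j, F) = 2*j*(7 + j) (C(j, F) = (2*j)*(7 + j) = 2*j*(7 + j))
q = -5094
R = 1/8773 (R = 1/(2*122*(7 + 122) - 22703) = 1/(2*122*129 - 22703) = 1/(31476 - 22703) = 1/8773 ≈ 0.00011399)
R + (q + (8529 + o(101))) = 1/8773 + (-5094 + (8529 - 1/7*101**2)) = 1/8773 + (-5094 + (8529 - 1/7*10201)) = 1/8773 + (-5094 + (8529 - 10201/7)) = 1/8773 + (-5094 + 49502/7) = 1/8773 + 13844/7 = 121453419/61411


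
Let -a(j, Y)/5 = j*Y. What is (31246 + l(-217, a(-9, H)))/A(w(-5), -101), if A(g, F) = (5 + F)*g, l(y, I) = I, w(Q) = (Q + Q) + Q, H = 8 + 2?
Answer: 1981/90 ≈ 22.011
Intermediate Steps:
H = 10
a(j, Y) = -5*Y*j (a(j, Y) = -5*j*Y = -5*Y*j)
w(Q) = 3*Q (w(Q) = 2*Q + Q = 3*Q)
A(g, F) = g*(5 + F)
(31246 + l(-217, a(-9, H)))/A(w(-5), -101) = (31246 - 5*10*(-9))/(((3*(-5))*(5 - 101))) = (31246 + 450)/((-15*(-96))) = 31696/1440 = 31696*(1/1440) = 1981/90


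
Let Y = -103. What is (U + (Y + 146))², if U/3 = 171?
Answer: 309136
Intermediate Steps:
U = 513 (U = 3*171 = 513)
(U + (Y + 146))² = (513 + (-103 + 146))² = (513 + 43)² = 556² = 309136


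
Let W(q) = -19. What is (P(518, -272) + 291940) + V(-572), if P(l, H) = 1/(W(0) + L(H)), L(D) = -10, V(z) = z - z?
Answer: 8466259/29 ≈ 2.9194e+5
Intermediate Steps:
V(z) = 0
P(l, H) = -1/29 (P(l, H) = 1/(-19 - 10) = 1/(-29) = -1/29)
(P(518, -272) + 291940) + V(-572) = (-1/29 + 291940) + 0 = 8466259/29 + 0 = 8466259/29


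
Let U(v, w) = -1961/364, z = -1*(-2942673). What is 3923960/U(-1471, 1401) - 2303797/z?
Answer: -4203087454555037/5770581753 ≈ -7.2837e+5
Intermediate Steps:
z = 2942673
U(v, w) = -1961/364 (U(v, w) = -1961*1/364 = -1961/364)
3923960/U(-1471, 1401) - 2303797/z = 3923960/(-1961/364) - 2303797/2942673 = 3923960*(-364/1961) - 2303797*1/2942673 = -1428321440/1961 - 2303797/2942673 = -4203087454555037/5770581753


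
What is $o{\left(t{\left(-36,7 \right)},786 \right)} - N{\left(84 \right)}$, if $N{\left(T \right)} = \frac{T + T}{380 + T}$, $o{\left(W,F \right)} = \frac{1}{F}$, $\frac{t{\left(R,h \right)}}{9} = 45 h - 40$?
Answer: $- \frac{4112}{11397} \approx -0.3608$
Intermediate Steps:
$t{\left(R,h \right)} = -360 + 405 h$ ($t{\left(R,h \right)} = 9 \left(45 h - 40\right) = 9 \left(-40 + 45 h\right) = -360 + 405 h$)
$N{\left(T \right)} = \frac{2 T}{380 + T}$
$o{\left(t{\left(-36,7 \right)},786 \right)} - N{\left(84 \right)} = \frac{1}{786} - 2 \cdot 84 \frac{1}{380 + 84} = \frac{1}{786} - 2 \cdot 84 \cdot \frac{1}{464} = \frac{1}{786} - \frac{21}{58} = - \frac{4112}{11397}$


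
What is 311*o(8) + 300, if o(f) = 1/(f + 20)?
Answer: 8711/28 ≈ 311.11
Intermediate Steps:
o(f) = 1/(20 + f)
311*o(8) + 300 = 311/(20 + 8) + 300 = 311/28 + 300 = 8711/28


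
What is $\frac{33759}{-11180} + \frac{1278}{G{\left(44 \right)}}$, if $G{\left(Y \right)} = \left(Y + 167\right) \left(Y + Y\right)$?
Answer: $- \frac{38284317}{12974390} \approx -2.9508$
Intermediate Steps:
$G{\left(Y \right)} = 2 Y \left(167 + Y\right)$ ($G{\left(Y \right)} = \left(167 + Y\right) 2 Y = 2 Y \left(167 + Y\right)$)
$\frac{33759}{-11180} + \frac{1278}{G{\left(44 \right)}} = \frac{33759}{-11180} + \frac{1278}{2 \cdot 44 \left(167 + 44\right)} = 33759 \left(- \frac{1}{11180}\right) + \frac{1278}{2 \cdot 44 \cdot 211} = - \frac{33759}{11180} + \frac{1278}{18568} = - \frac{33759}{11180} + 1278 \cdot \frac{1}{18568} = - \frac{33759}{11180} + \frac{639}{9284} = - \frac{38284317}{12974390}$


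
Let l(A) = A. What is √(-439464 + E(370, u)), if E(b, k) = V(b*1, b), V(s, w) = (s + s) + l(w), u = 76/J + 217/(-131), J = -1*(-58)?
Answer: 21*I*√994 ≈ 662.08*I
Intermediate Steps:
J = 58
u = -1315/3799 (u = 76/58 + 217/(-131) = 76*(1/58) + 217*(-1/131) = 38/29 - 217/131 = -1315/3799 ≈ -0.34614)
V(s, w) = w + 2*s (V(s, w) = (s + s) + w = 2*s + w = w + 2*s)
E(b, k) = 3*b (E(b, k) = b + 2*(b*1) = b + 2*b = 3*b)
√(-439464 + E(370, u)) = √(-439464 + 3*370) = √(-439464 + 1110) = √(-438354) = 21*I*√994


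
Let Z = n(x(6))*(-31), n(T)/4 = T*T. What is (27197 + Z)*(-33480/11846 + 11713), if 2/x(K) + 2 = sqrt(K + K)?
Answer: 1877765926207/5923 - 4300280258*sqrt(3)/5923 ≈ 3.1577e+8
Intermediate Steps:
x(K) = 2/(-2 + sqrt(2)*sqrt(K)) (x(K) = 2/(-2 + sqrt(K + K)) = 2/(-2 + sqrt(2*K)) = 2/(-2 + sqrt(2)*sqrt(K)))
n(T) = 4*T**2 (n(T) = 4*(T*T) = 4*T**2)
Z = -496/(-2 + 2*sqrt(3))**2 (Z = (4*(2/(-2 + sqrt(2)*sqrt(6)))**2)*(-31) = (4*(2/(-2 + 2*sqrt(3)))**2)*(-31) = (4*(4/(-2 + 2*sqrt(3))**2))*(-31) = (16/(-2 + 2*sqrt(3))**2)*(-31) = -496/(-2 + 2*sqrt(3))**2 ≈ -231.39)
(27197 + Z)*(-33480/11846 + 11713) = (27197 + (-124 - 62*sqrt(3)))*(-33480/11846 + 11713) = (27073 - 62*sqrt(3))*(-33480*1/11846 + 11713) = (27073 - 62*sqrt(3))*(-16740/5923 + 11713) = (27073 - 62*sqrt(3))*(69359359/5923) = 1877765926207/5923 - 4300280258*sqrt(3)/5923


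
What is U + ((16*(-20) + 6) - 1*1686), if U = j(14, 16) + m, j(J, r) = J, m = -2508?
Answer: -4494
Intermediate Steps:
U = -2494 (U = 14 - 2508 = -2494)
U + ((16*(-20) + 6) - 1*1686) = -2494 + ((16*(-20) + 6) - 1*1686) = -2494 + ((-320 + 6) - 1686) = -2494 + (-314 - 1686) = -2494 - 2000 = -4494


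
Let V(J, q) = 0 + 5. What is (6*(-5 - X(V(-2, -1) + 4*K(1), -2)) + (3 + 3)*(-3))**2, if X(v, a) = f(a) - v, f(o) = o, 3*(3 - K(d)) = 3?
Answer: 1764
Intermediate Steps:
K(d) = 2 (K(d) = 3 - 1/3*3 = 3 - 1 = 2)
V(J, q) = 5
X(v, a) = a - v
(6*(-5 - X(V(-2, -1) + 4*K(1), -2)) + (3 + 3)*(-3))**2 = (6*(-5 - (-2 - (5 + 4*2))) + (3 + 3)*(-3))**2 = (6*(-5 - (-2 - (5 + 8))) + 6*(-3))**2 = (6*(-5 - (-2 - 1*13)) - 18)**2 = (6*(-5 - (-2 - 13)) - 18)**2 = (6*(-5 - 1*(-15)) - 18)**2 = (6*(-5 + 15) - 18)**2 = (6*10 - 18)**2 = (60 - 18)**2 = 42**2 = 1764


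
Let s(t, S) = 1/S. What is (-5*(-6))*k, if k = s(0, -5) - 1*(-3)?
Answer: 84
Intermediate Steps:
s(t, S) = 1/S
k = 14/5 (k = 1/(-5) - 1*(-3) = -⅕ + 3 = 14/5 ≈ 2.8000)
(-5*(-6))*k = -5*(-6)*(14/5) = 30*(14/5) = 84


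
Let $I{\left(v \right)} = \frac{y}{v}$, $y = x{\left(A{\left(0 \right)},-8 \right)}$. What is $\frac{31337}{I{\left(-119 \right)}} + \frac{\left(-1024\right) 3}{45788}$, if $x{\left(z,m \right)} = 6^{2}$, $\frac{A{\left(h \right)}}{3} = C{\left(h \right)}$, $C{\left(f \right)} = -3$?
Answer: $- \frac{42687069689}{412092} \approx -1.0359 \cdot 10^{5}$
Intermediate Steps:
$A{\left(h \right)} = -9$ ($A{\left(h \right)} = 3 \left(-3\right) = -9$)
$x{\left(z,m \right)} = 36$
$y = 36$
$I{\left(v \right)} = \frac{36}{v}$
$\frac{31337}{I{\left(-119 \right)}} + \frac{\left(-1024\right) 3}{45788} = \frac{31337}{36 \frac{1}{-119}} + \frac{\left(-1024\right) 3}{45788} = \frac{31337}{36 \left(- \frac{1}{119}\right)} - \frac{768}{11447} = \frac{31337}{- \frac{36}{119}} - \frac{768}{11447} = 31337 \left(- \frac{119}{36}\right) - \frac{768}{11447} = - \frac{3729103}{36} - \frac{768}{11447} = - \frac{42687069689}{412092}$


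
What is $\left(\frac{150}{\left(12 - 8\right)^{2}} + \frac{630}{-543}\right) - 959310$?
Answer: $- \frac{1389068985}{1448} \approx -9.593 \cdot 10^{5}$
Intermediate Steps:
$\left(\frac{150}{\left(12 - 8\right)^{2}} + \frac{630}{-543}\right) - 959310 = \left(\frac{150}{4^{2}} + 630 \left(- \frac{1}{543}\right)\right) - 959310 = \left(\frac{150}{16} - \frac{210}{181}\right) - 959310 = \left(150 \cdot \frac{1}{16} - \frac{210}{181}\right) - 959310 = \left(\frac{75}{8} - \frac{210}{181}\right) - 959310 = \frac{11895}{1448} - 959310 = - \frac{1389068985}{1448}$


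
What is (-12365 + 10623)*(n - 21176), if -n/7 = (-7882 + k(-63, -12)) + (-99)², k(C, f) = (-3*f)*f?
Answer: 55021070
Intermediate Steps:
k(C, f) = -3*f²
n = -10409 (n = -7*((-7882 - 3*(-12)²) + (-99)²) = -7*((-7882 - 3*144) + 9801) = -7*((-7882 - 432) + 9801) = -7*(-8314 + 9801) = -7*1487 = -10409)
(-12365 + 10623)*(n - 21176) = (-12365 + 10623)*(-10409 - 21176) = -1742*(-31585) = 55021070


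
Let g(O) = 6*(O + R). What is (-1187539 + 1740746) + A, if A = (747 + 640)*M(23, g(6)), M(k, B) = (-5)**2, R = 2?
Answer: 587882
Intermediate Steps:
g(O) = 12 + 6*O (g(O) = 6*(O + 2) = 6*(2 + O) = 12 + 6*O)
M(k, B) = 25
A = 34675 (A = (747 + 640)*25 = 1387*25 = 34675)
(-1187539 + 1740746) + A = (-1187539 + 1740746) + 34675 = 553207 + 34675 = 587882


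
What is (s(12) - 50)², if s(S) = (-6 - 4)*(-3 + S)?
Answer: 19600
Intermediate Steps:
s(S) = 30 - 10*S (s(S) = -10*(-3 + S) = 30 - 10*S)
(s(12) - 50)² = ((30 - 10*12) - 50)² = ((30 - 120) - 50)² = (-90 - 50)² = (-140)² = 19600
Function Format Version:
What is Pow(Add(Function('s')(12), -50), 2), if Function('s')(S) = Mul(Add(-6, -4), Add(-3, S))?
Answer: 19600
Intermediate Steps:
Function('s')(S) = Add(30, Mul(-10, S)) (Function('s')(S) = Mul(-10, Add(-3, S)) = Add(30, Mul(-10, S)))
Pow(Add(Function('s')(12), -50), 2) = Pow(Add(Add(30, Mul(-10, 12)), -50), 2) = Pow(Add(Add(30, -120), -50), 2) = Pow(Add(-90, -50), 2) = Pow(-140, 2) = 19600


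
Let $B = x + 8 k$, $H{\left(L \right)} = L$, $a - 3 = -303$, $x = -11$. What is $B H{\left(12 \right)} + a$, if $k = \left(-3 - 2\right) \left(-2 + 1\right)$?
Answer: $48$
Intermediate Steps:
$a = -300$ ($a = 3 - 303 = -300$)
$k = 5$ ($k = \left(-5\right) \left(-1\right) = 5$)
$B = 29$ ($B = -11 + 8 \cdot 5 = -11 + 40 = 29$)
$B H{\left(12 \right)} + a = 29 \cdot 12 - 300 = 348 - 300 = 48$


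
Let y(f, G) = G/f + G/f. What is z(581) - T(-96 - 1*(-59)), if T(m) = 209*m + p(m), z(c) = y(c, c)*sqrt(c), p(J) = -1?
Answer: 7734 + 2*sqrt(581) ≈ 7782.2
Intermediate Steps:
y(f, G) = 2*G/f
z(c) = 2*sqrt(c) (z(c) = (2*c/c)*sqrt(c) = 2*sqrt(c))
T(m) = -1 + 209*m (T(m) = 209*m - 1 = -1 + 209*m)
z(581) - T(-96 - 1*(-59)) = 2*sqrt(581) - (-1 + 209*(-96 - 1*(-59))) = 2*sqrt(581) - (-1 + 209*(-96 + 59)) = 2*sqrt(581) - (-1 + 209*(-37)) = 2*sqrt(581) - (-1 - 7733) = 2*sqrt(581) - 1*(-7734) = 2*sqrt(581) + 7734 = 7734 + 2*sqrt(581)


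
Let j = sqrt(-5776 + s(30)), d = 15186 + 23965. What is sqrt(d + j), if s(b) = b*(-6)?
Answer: sqrt(39151 + 2*I*sqrt(1489)) ≈ 197.87 + 0.195*I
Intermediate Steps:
s(b) = -6*b
d = 39151
j = 2*I*sqrt(1489) (j = sqrt(-5776 - 6*30) = sqrt(-5776 - 180) = sqrt(-5956) = 2*I*sqrt(1489) ≈ 77.175*I)
sqrt(d + j) = sqrt(39151 + 2*I*sqrt(1489))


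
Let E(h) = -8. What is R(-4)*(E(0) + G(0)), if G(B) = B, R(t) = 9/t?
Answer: 18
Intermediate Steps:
R(-4)*(E(0) + G(0)) = (9/(-4))*(-8 + 0) = (9*(-¼))*(-8) = -9/4*(-8) = 18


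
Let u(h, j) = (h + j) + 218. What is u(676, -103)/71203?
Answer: 791/71203 ≈ 0.011109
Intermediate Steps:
u(h, j) = 218 + h + j
u(676, -103)/71203 = (218 + 676 - 103)/71203 = 791*(1/71203) = 791/71203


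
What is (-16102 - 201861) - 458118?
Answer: -676081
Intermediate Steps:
(-16102 - 201861) - 458118 = -217963 - 458118 = -676081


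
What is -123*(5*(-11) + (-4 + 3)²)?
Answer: 6642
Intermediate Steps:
-123*(5*(-11) + (-4 + 3)²) = -123*(-55 + (-1)²) = -123*(-55 + 1) = -123*(-54) = 6642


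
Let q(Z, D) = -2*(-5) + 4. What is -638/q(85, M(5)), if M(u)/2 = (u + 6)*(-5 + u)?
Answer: -319/7 ≈ -45.571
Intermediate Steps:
M(u) = 2*(-5 + u)*(6 + u) (M(u) = 2*((u + 6)*(-5 + u)) = 2*((6 + u)*(-5 + u)) = 2*((-5 + u)*(6 + u)) = 2*(-5 + u)*(6 + u))
q(Z, D) = 14 (q(Z, D) = 10 + 4 = 14)
-638/q(85, M(5)) = -638/14 = -638*1/14 = -319/7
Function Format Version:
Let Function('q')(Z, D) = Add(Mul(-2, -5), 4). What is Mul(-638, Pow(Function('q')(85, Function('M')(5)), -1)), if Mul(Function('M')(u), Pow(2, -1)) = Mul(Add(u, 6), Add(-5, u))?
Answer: Rational(-319, 7) ≈ -45.571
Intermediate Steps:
Function('M')(u) = Mul(2, Add(-5, u), Add(6, u)) (Function('M')(u) = Mul(2, Mul(Add(u, 6), Add(-5, u))) = Mul(2, Mul(Add(6, u), Add(-5, u))) = Mul(2, Mul(Add(-5, u), Add(6, u))) = Mul(2, Add(-5, u), Add(6, u)))
Function('q')(Z, D) = 14 (Function('q')(Z, D) = Add(10, 4) = 14)
Mul(-638, Pow(Function('q')(85, Function('M')(5)), -1)) = Mul(-638, Pow(14, -1)) = Mul(-638, Rational(1, 14)) = Rational(-319, 7)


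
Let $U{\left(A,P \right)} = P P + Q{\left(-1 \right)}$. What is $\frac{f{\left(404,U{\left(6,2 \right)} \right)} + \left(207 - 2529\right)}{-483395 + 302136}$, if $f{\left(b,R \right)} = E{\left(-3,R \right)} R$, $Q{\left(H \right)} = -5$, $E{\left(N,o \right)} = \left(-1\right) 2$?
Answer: $\frac{2320}{181259} \approx 0.012799$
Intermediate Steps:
$E{\left(N,o \right)} = -2$
$U{\left(A,P \right)} = -5 + P^{2}$ ($U{\left(A,P \right)} = P P - 5 = P^{2} - 5 = -5 + P^{2}$)
$f{\left(b,R \right)} = - 2 R$
$\frac{f{\left(404,U{\left(6,2 \right)} \right)} + \left(207 - 2529\right)}{-483395 + 302136} = \frac{- 2 \left(-5 + 2^{2}\right) + \left(207 - 2529\right)}{-483395 + 302136} = \frac{- 2 \left(-5 + 4\right) + \left(207 - 2529\right)}{-181259} = \left(\left(-2\right) \left(-1\right) - 2322\right) \left(- \frac{1}{181259}\right) = \left(2 - 2322\right) \left(- \frac{1}{181259}\right) = \left(-2320\right) \left(- \frac{1}{181259}\right) = \frac{2320}{181259}$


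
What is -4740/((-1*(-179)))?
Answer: -4740/179 ≈ -26.480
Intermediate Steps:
-4740/((-1*(-179))) = -4740/179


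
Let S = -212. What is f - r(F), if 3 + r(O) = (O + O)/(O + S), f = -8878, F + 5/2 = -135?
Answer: -6204175/699 ≈ -8875.8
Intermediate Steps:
F = -275/2 (F = -5/2 - 135 = -275/2 ≈ -137.50)
r(O) = -3 + 2*O/(-212 + O) (r(O) = -3 + (O + O)/(O - 212) = -3 + (2*O)/(-212 + O) = -3 + 2*O/(-212 + O))
f - r(F) = -8878 - (636 - 1*(-275/2))/(-212 - 275/2) = -8878 - (636 + 275/2)/(-699/2) = -8878 - (-2)*1547/(699*2) = -8878 - 1*(-1547/699) = -8878 + 1547/699 = -6204175/699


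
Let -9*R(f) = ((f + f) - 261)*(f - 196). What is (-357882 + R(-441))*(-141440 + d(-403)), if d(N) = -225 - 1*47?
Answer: 62180533072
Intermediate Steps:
d(N) = -272 (d(N) = -225 - 47 = -272)
R(f) = -(-261 + 2*f)*(-196 + f)/9 (R(f) = -((f + f) - 261)*(f - 196)/9 = -(2*f - 261)*(-196 + f)/9 = -(-261 + 2*f)*(-196 + f)/9)
(-357882 + R(-441))*(-141440 + d(-403)) = (-357882 + (-5684 - 2/9*(-441)² + (653/9)*(-441)))*(-141440 - 272) = (-357882 + (-5684 - 2/9*194481 - 31997))*(-141712) = (-357882 + (-5684 - 43218 - 31997))*(-141712) = (-357882 - 80899)*(-141712) = -438781*(-141712) = 62180533072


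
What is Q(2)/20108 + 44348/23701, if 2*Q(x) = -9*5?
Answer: 1782432623/953159416 ≈ 1.8700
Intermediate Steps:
Q(x) = -45/2 (Q(x) = (-9*5)/2 = (½)*(-45) = -45/2)
Q(2)/20108 + 44348/23701 = -45/2/20108 + 44348/23701 = -45/2*1/20108 + 44348*(1/23701) = -45/40216 + 44348/23701 = 1782432623/953159416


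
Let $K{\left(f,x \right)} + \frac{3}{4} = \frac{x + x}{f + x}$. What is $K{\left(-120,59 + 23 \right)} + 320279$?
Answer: $\frac{24340819}{76} \approx 3.2027 \cdot 10^{5}$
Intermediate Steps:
$K{\left(f,x \right)} = - \frac{3}{4} + \frac{2 x}{f + x}$ ($K{\left(f,x \right)} = - \frac{3}{4} + \frac{x + x}{f + x} = - \frac{3}{4} + \frac{2 x}{f + x}$)
$K{\left(-120,59 + 23 \right)} + 320279 = \frac{\left(-3\right) \left(-120\right) + 5 \left(59 + 23\right)}{4 \left(-120 + \left(59 + 23\right)\right)} + 320279 = \frac{360 + 5 \cdot 82}{4 \left(-120 + 82\right)} + 320279 = \frac{360 + 410}{4 \left(-38\right)} + 320279 = \frac{1}{4} \left(- \frac{1}{38}\right) 770 + 320279 = - \frac{385}{76} + 320279 = \frac{24340819}{76}$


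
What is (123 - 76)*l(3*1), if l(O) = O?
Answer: 141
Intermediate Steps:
(123 - 76)*l(3*1) = (123 - 76)*(3*1) = 47*3 = 141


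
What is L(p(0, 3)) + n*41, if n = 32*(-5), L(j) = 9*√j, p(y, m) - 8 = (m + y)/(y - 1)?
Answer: -6560 + 9*√5 ≈ -6539.9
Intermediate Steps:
p(y, m) = 8 + (m + y)/(-1 + y) (p(y, m) = 8 + (m + y)/(y - 1) = 8 + (m + y)/(-1 + y))
n = -160
L(p(0, 3)) + n*41 = 9*√((-8 + 3 + 9*0)/(-1 + 0)) - 160*41 = 9*√((-8 + 3 + 0)/(-1)) - 6560 = 9*√(-1*(-5)) - 6560 = 9*√5 - 6560 = -6560 + 9*√5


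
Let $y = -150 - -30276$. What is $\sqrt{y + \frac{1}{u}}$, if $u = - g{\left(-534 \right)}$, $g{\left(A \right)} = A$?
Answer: $\frac{\sqrt{8590610190}}{534} \approx 173.57$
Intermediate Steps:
$y = 30126$ ($y = -150 + 30276 = 30126$)
$u = 534$ ($u = \left(-1\right) \left(-534\right) = 534$)
$\sqrt{y + \frac{1}{u}} = \sqrt{30126 + \frac{1}{534}} = \sqrt{\frac{16087285}{534}} = \frac{\sqrt{8590610190}}{534}$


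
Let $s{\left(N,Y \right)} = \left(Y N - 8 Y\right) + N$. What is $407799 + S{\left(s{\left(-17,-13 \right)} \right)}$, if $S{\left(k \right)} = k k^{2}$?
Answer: $29625911$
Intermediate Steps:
$s{\left(N,Y \right)} = N - 8 Y + N Y$ ($s{\left(N,Y \right)} = \left(N Y - 8 Y\right) + N = \left(- 8 Y + N Y\right) + N = N - 8 Y + N Y$)
$S{\left(k \right)} = k^{3}$
$407799 + S{\left(s{\left(-17,-13 \right)} \right)} = 407799 + \left(-17 - -104 - -221\right)^{3} = 407799 + \left(-17 + 104 + 221\right)^{3} = 407799 + 308^{3} = 407799 + 29218112 = 29625911$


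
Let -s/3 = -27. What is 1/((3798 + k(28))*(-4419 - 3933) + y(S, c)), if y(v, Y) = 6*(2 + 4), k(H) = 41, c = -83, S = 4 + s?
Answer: -1/32063292 ≈ -3.1188e-8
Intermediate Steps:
s = 81 (s = -3*(-27) = 81)
S = 85 (S = 4 + 81 = 85)
y(v, Y) = 36 (y(v, Y) = 6*6 = 36)
1/((3798 + k(28))*(-4419 - 3933) + y(S, c)) = 1/((3798 + 41)*(-4419 - 3933) + 36) = 1/(3839*(-8352) + 36) = 1/(-32063328 + 36) = 1/(-32063292) = -1/32063292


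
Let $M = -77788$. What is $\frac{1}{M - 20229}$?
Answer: $- \frac{1}{98017} \approx -1.0202 \cdot 10^{-5}$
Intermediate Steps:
$\frac{1}{M - 20229} = \frac{1}{-77788 - 20229} = \frac{1}{-98017} = - \frac{1}{98017}$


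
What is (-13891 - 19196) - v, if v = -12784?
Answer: -20303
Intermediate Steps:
(-13891 - 19196) - v = (-13891 - 19196) - 1*(-12784) = -33087 + 12784 = -20303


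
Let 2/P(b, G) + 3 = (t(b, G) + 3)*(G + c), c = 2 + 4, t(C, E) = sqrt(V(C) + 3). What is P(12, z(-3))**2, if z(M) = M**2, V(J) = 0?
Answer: 1084/131769 - 560*sqrt(3)/131769 ≈ 0.00086554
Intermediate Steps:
t(C, E) = sqrt(3) (t(C, E) = sqrt(0 + 3) = sqrt(3))
c = 6
P(b, G) = 2/(-3 + (3 + sqrt(3))*(6 + G)) (P(b, G) = 2/(-3 + (sqrt(3) + 3)*(G + 6)) = 2/(-3 + (3 + sqrt(3))*(6 + G)))
P(12, z(-3))**2 = (2/(15 + 3*(-3)**2 + 6*sqrt(3) + (-3)**2*sqrt(3)))**2 = (2/(15 + 3*9 + 6*sqrt(3) + 9*sqrt(3)))**2 = (2/(15 + 27 + 6*sqrt(3) + 9*sqrt(3)))**2 = (2/(42 + 15*sqrt(3)))**2 = 4/(42 + 15*sqrt(3))**2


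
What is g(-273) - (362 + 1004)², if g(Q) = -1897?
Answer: -1867853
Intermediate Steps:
g(-273) - (362 + 1004)² = -1897 - (362 + 1004)² = -1897 - 1*1366² = -1897 - 1*1865956 = -1897 - 1865956 = -1867853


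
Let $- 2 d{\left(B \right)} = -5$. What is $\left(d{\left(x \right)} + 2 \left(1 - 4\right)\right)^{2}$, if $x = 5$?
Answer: $\frac{49}{4} \approx 12.25$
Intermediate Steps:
$d{\left(B \right)} = \frac{5}{2}$ ($d{\left(B \right)} = \left(- \frac{1}{2}\right) \left(-5\right) = \frac{5}{2}$)
$\left(d{\left(x \right)} + 2 \left(1 - 4\right)\right)^{2} = \left(\frac{5}{2} + 2 \left(1 - 4\right)\right)^{2} = \left(\frac{5}{2} + 2 \left(-3\right)\right)^{2} = \left(\frac{5}{2} - 6\right)^{2} = \left(- \frac{7}{2}\right)^{2} = \frac{49}{4}$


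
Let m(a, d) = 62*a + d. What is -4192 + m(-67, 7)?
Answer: -8339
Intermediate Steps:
m(a, d) = d + 62*a
-4192 + m(-67, 7) = -4192 + (7 + 62*(-67)) = -4192 + (7 - 4154) = -4192 - 4147 = -8339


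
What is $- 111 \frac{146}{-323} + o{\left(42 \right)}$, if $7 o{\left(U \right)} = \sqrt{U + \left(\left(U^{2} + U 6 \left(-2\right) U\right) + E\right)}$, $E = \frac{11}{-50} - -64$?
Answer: $\frac{16206}{323} + \frac{i \sqrt{1929822}}{70} \approx 50.173 + 19.845 i$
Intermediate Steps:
$E = \frac{3189}{50}$ ($E = 11 \left(- \frac{1}{50}\right) + 64 = - \frac{11}{50} + 64 = \frac{3189}{50} \approx 63.78$)
$o{\left(U \right)} = \frac{\sqrt{\frac{3189}{50} + U - 11 U^{2}}}{7}$ ($o{\left(U \right)} = \frac{\sqrt{U + \left(\left(U^{2} + U 6 \left(-2\right) U\right) + \frac{3189}{50}\right)}}{7} = \frac{\sqrt{U + \left(\left(U^{2} + 6 U \left(-2\right) U\right) + \frac{3189}{50}\right)}}{7} = \frac{\sqrt{U + \left(\left(U^{2} + - 12 U U\right) + \frac{3189}{50}\right)}}{7} = \frac{\sqrt{U + \left(\left(U^{2} - 12 U^{2}\right) + \frac{3189}{50}\right)}}{7} = \frac{\sqrt{U - \left(- \frac{3189}{50} + 11 U^{2}\right)}}{7} = \frac{\sqrt{\frac{3189}{50} + U - 11 U^{2}}}{7}$)
$- 111 \frac{146}{-323} + o{\left(42 \right)} = - 111 \frac{146}{-323} + \frac{\sqrt{6378 - 1100 \cdot 42^{2} + 100 \cdot 42}}{70} = - 111 \cdot 146 \left(- \frac{1}{323}\right) + \frac{\sqrt{6378 - 1940400 + 4200}}{70} = \left(-111\right) \left(- \frac{146}{323}\right) + \frac{\sqrt{6378 - 1940400 + 4200}}{70} = \frac{16206}{323} + \frac{\sqrt{-1929822}}{70} = \frac{16206}{323} + \frac{i \sqrt{1929822}}{70}$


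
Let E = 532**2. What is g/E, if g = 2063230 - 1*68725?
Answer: 1994505/283024 ≈ 7.0471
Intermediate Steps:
g = 1994505 (g = 2063230 - 68725 = 1994505)
E = 283024
g/E = 1994505/283024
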